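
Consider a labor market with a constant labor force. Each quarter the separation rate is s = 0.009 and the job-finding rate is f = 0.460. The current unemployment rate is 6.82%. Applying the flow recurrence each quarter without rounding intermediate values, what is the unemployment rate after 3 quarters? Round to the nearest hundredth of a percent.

With a fixed labor force, u_{t+1} = u_t + s·(1−u_t) − f·u_t = u_t·(1−s−f) + s.
Here 1−s−f = 0.531 and s = 0.009.
u_1 = 0.068200 × 0.531 + 0.009 = 0.045214.
u_2 = 0.045214 × 0.531 + 0.009 = 0.033009.
u_3 = 0.033009 × 0.531 + 0.009 = 0.026528.

Unemployment rate after three quarters ≈ 2.65%.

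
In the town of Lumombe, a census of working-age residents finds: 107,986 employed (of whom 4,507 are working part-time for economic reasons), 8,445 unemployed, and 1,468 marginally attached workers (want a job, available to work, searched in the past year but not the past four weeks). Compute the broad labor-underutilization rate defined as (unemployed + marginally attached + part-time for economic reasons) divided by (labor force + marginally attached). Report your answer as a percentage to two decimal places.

Broad underutilization rate ≈ 12.23%.

Labor force = 107,986 + 8,445 = 116,431.
Numerator = 8,445 + 1,468 + 4,507 = 14,420.
Denominator = 116,431 + 1,468 = 117,899.
Broad rate = 14,420 / 117,899 = 12.23%.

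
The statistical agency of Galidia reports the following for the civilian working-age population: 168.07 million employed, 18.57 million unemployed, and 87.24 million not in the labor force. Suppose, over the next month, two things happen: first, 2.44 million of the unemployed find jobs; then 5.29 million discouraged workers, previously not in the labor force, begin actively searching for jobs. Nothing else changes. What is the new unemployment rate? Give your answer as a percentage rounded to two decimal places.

Initially, labor force = 168.07 + 18.57 = 186.64 million, so u = 18.57/186.64 = 9.95%.
After the first change, unemployed falls and employed rises by 2.44; labor force unchanged → E = 170.51, U = 16.13, labor force = 186.64 million.
After the second change, unemployed and labor force both rise by 5.29 → E = 170.51, U = 21.42, labor force = 191.93 million.
New unemployment rate = 21.42 / 191.93 = 11.16%.

New unemployment rate ≈ 11.16%.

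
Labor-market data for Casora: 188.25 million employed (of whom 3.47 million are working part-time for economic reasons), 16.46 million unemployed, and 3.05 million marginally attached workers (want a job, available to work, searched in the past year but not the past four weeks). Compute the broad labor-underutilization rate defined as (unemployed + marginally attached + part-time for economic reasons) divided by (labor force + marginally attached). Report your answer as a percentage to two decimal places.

Labor force = 188.25 + 16.46 = 204.71 million.
Numerator = 16.46 + 3.05 + 3.47 = 22.98 million.
Denominator = 204.71 + 3.05 = 207.76 million.
Broad rate = 22.98 / 207.76 = 11.06%.

Broad underutilization rate ≈ 11.06%.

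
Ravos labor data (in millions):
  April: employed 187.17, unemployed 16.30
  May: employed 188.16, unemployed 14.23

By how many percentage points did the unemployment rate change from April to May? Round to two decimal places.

April: labor force = 187.17 + 16.30 = 203.47; u = 16.30/203.47 = 8.01%.
May: labor force = 188.16 + 14.23 = 202.39; u = 14.23/202.39 = 7.03%.
Change = 7.03% − 8.01% = −0.98 pp.

The unemployment rate changed by −0.98 percentage points.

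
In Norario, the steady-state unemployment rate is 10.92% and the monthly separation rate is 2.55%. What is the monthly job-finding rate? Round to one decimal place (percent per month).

From u* = s/(s+f): f = s·(1−u)/u.
f = 2.55 × (1 − 0.1092) / 0.1092 = 2.2715 / 0.1092 ≈ 20.8% per month.

Job-finding rate ≈ 20.8% per month.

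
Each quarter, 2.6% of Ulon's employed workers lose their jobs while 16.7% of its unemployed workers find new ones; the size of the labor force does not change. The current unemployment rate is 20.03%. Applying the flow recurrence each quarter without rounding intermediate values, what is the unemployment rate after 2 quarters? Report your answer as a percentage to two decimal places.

With a fixed labor force, u_{t+1} = u_t + s·(1−u_t) − f·u_t = u_t·(1−s−f) + s.
Here 1−s−f = 0.807 and s = 0.026.
u_1 = 0.200300 × 0.807 + 0.026 = 0.187642.
u_2 = 0.187642 × 0.807 + 0.026 = 0.177427.

Unemployment rate after two quarters ≈ 17.74%.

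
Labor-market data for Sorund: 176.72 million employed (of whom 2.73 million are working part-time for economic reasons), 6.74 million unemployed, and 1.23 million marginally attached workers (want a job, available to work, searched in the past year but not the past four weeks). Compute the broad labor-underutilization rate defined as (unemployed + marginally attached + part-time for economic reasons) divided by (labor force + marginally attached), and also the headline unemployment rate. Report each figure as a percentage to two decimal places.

Broad underutilization rate ≈ 5.79%; headline unemployment rate ≈ 3.67%.

Labor force = 176.72 + 6.74 = 183.46 million.
Numerator = 6.74 + 1.23 + 2.73 = 10.70 million.
Denominator = 183.46 + 1.23 = 184.69 million.
Broad rate = 10.70 / 184.69 = 5.79%.
Headline unemployment rate = 6.74 / 183.46 = 3.67%.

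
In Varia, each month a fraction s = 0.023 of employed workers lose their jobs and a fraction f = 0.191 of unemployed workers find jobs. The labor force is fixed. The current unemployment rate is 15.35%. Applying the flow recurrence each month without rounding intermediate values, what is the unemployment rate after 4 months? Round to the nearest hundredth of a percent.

Unemployment rate after four months ≈ 12.50%.

With a fixed labor force, u_{t+1} = u_t + s·(1−u_t) − f·u_t = u_t·(1−s−f) + s.
Here 1−s−f = 0.786 and s = 0.023.
u_1 = 0.153500 × 0.786 + 0.023 = 0.143651.
u_2 = 0.143651 × 0.786 + 0.023 = 0.135910.
u_3 = 0.135910 × 0.786 + 0.023 = 0.129825.
u_4 = 0.129825 × 0.786 + 0.023 = 0.125042.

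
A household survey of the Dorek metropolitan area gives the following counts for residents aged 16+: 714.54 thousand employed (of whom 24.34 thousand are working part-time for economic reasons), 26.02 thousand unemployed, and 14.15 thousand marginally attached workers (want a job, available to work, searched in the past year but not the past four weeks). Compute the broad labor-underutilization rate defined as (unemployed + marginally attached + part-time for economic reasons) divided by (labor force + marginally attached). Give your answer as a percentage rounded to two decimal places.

Labor force = 714.54 + 26.02 = 740.56 thousand.
Numerator = 26.02 + 14.15 + 24.34 = 64.51 thousand.
Denominator = 740.56 + 14.15 = 754.71 thousand.
Broad rate = 64.51 / 754.71 = 8.55%.

Broad underutilization rate ≈ 8.55%.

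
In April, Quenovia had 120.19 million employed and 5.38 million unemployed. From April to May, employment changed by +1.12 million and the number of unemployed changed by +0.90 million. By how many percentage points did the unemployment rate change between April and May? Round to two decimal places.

April: labor force = 120.19 + 5.38 = 125.57; u = 5.38/125.57 = 4.28%.
May: labor force = 121.31 + 6.28 = 127.59; u = 6.28/127.59 = 4.92%.
Change = 4.92% − 4.28% = +0.64 pp.

The unemployment rate changed by +0.64 percentage points.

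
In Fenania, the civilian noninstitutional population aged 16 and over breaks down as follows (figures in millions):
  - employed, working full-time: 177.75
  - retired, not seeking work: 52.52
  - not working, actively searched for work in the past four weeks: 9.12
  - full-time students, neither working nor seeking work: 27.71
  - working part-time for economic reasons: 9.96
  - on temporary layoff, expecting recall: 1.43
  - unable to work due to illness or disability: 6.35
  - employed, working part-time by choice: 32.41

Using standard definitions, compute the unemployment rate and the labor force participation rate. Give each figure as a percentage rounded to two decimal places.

Unemployment rate ≈ 4.57%; labor force participation rate ≈ 72.71%.

Employed = 177.75 + 9.96 + 32.41 = 220.12 million (anyone who worked, including part-time for economic reasons, counts as employed).
Unemployed = 9.12 + 1.43 = 10.55 million (jobless and actively searching, or on temporary layoff).
Labor force = 220.12 + 10.55 = 230.67 million.
Not in labor force = 52.52 + 27.71 + 6.35 = 86.58 million (those not working and not actively searching are outside the labor force).
Civilian working-age population = 230.67 + 86.58 = 317.25 million.
Unemployment rate = 10.55 / 230.67 = 4.57%.
Labor force participation rate = 230.67 / 317.25 = 72.71%.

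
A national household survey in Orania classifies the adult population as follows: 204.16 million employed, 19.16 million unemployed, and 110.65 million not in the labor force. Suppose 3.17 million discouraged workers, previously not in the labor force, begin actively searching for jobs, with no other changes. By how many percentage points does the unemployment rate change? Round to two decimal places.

Initially, labor force = 204.16 + 19.16 = 223.32 million, so u = 19.16/223.32 = 8.58%.
After the change, unemployed and labor force both rise by 3.17 → E = 204.16, U = 22.33, labor force = 226.49 million.
New unemployment rate = 22.33 / 226.49 = 9.86%.
Change = 9.86% − 8.58% = +1.28 percentage points.

The unemployment rate changes by +1.28 percentage points.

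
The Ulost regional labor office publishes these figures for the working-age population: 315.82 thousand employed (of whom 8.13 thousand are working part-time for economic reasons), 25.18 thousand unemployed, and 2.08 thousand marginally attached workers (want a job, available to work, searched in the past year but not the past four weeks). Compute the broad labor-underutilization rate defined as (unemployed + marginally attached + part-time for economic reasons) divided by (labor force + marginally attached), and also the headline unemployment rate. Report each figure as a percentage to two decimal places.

Labor force = 315.82 + 25.18 = 341.00 thousand.
Numerator = 25.18 + 2.08 + 8.13 = 35.39 thousand.
Denominator = 341.00 + 2.08 = 343.08 thousand.
Broad rate = 35.39 / 343.08 = 10.32%.
Headline unemployment rate = 25.18 / 341.00 = 7.38%.

Broad underutilization rate ≈ 10.32%; headline unemployment rate ≈ 7.38%.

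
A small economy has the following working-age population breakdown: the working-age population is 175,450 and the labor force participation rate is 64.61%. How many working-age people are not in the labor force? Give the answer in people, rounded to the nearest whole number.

Share not in the labor force = 1 − 0.6461 = 0.3539.
Not in labor force = 0.3539 × 175,450 ≈ 62,092.

About 62,092 are not in the labor force.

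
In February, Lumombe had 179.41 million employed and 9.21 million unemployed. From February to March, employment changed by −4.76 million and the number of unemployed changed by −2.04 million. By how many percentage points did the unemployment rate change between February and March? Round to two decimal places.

February: labor force = 179.41 + 9.21 = 188.62; u = 9.21/188.62 = 4.88%.
March: labor force = 174.65 + 7.17 = 181.82; u = 7.17/181.82 = 3.94%.
Change = 3.94% − 4.88% = −0.94 pp.

The unemployment rate changed by −0.94 percentage points.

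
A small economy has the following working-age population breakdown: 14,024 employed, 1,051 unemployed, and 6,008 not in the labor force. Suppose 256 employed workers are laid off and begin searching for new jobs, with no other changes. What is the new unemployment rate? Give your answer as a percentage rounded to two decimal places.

Initially, labor force = 14,024 + 1,051 = 15,075, so u = 1,051/15,075 = 6.97%.
After the change, employed falls and unemployed rises by 256; labor force unchanged → E = 13,768, U = 1,307, labor force = 15,075.
New unemployment rate = 1,307 / 15,075 = 8.67%.

New unemployment rate ≈ 8.67%.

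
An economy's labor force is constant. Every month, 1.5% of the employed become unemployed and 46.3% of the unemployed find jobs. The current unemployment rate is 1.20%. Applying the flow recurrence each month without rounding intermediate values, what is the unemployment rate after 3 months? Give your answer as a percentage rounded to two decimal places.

Unemployment rate after three months ≈ 2.86%.

With a fixed labor force, u_{t+1} = u_t + s·(1−u_t) − f·u_t = u_t·(1−s−f) + s.
Here 1−s−f = 0.522 and s = 0.015.
u_1 = 0.012000 × 0.522 + 0.015 = 0.021264.
u_2 = 0.021264 × 0.522 + 0.015 = 0.026100.
u_3 = 0.026100 × 0.522 + 0.015 = 0.028624.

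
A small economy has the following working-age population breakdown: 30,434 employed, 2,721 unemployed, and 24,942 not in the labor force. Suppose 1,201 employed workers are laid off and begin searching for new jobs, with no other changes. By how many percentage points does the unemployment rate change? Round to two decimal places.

The unemployment rate changes by +3.62 percentage points.

Initially, labor force = 30,434 + 2,721 = 33,155, so u = 2,721/33,155 = 8.21%.
After the change, employed falls and unemployed rises by 1,201; labor force unchanged → E = 29,233, U = 3,922, labor force = 33,155.
New unemployment rate = 3,922 / 33,155 = 11.83%.
Change = 11.83% − 8.21% = +3.62 percentage points.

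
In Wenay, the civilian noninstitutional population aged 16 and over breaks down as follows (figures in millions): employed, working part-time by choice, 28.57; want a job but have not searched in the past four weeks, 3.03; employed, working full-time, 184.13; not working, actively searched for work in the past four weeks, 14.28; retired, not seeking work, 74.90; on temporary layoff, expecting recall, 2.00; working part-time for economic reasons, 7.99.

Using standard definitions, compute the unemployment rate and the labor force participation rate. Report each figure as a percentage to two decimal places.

Unemployment rate ≈ 6.87%; labor force participation rate ≈ 75.25%.

Employed = 28.57 + 184.13 + 7.99 = 220.69 million (anyone who worked, including part-time for economic reasons, counts as employed).
Unemployed = 14.28 + 2.00 = 16.28 million (jobless and actively searching, or on temporary layoff).
Labor force = 220.69 + 16.28 = 236.97 million.
Not in labor force = 3.03 + 74.90 = 77.93 million (those not working and not actively searching are outside the labor force — including those who want a job but have given up searching).
Civilian working-age population = 236.97 + 77.93 = 314.90 million.
Unemployment rate = 16.28 / 236.97 = 6.87%.
Labor force participation rate = 236.97 / 314.90 = 75.25%.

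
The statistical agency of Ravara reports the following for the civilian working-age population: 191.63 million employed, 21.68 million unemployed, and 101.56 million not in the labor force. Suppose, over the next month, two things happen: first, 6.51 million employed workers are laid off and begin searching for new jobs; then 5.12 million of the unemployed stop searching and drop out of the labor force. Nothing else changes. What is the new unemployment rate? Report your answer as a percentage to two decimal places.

New unemployment rate ≈ 11.08%.

Initially, labor force = 191.63 + 21.68 = 213.31 million, so u = 21.68/213.31 = 10.16%.
After the first change, employed falls and unemployed rises by 6.51; labor force unchanged → E = 185.12, U = 28.19, labor force = 213.31 million.
After the second change, unemployed and labor force both fall by 5.12 → E = 185.12, U = 23.07, labor force = 208.19 million.
New unemployment rate = 23.07 / 208.19 = 11.08%.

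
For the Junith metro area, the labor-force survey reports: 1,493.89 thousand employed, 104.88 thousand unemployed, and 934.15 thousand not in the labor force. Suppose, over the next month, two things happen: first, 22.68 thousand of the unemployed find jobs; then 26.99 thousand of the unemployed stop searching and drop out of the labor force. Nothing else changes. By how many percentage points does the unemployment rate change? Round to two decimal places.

The unemployment rate changes by −3.05 percentage points.

Initially, labor force = 1,493.89 + 104.88 = 1,598.77 thousand, so u = 104.88/1,598.77 = 6.56%.
After the first change, unemployed falls and employed rises by 22.68; labor force unchanged → E = 1,516.57, U = 82.20, labor force = 1,598.77 thousand.
After the second change, unemployed and labor force both fall by 26.99 → E = 1,516.57, U = 55.21, labor force = 1,571.78 thousand.
New unemployment rate = 55.21 / 1,571.78 = 3.51%.
Change = 3.51% − 6.56% = −3.05 percentage points.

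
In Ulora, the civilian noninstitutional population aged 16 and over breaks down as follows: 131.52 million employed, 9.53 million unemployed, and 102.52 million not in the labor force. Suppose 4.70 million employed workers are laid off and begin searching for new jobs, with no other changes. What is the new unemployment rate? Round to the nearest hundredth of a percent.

New unemployment rate ≈ 10.09%.

Initially, labor force = 131.52 + 9.53 = 141.05 million, so u = 9.53/141.05 = 6.76%.
After the change, employed falls and unemployed rises by 4.70; labor force unchanged → E = 126.82, U = 14.23, labor force = 141.05 million.
New unemployment rate = 14.23 / 141.05 = 10.09%.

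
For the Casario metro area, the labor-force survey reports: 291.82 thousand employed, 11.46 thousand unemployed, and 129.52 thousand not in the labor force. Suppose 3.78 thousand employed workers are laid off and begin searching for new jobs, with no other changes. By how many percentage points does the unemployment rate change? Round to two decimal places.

The unemployment rate changes by +1.25 percentage points.

Initially, labor force = 291.82 + 11.46 = 303.28 thousand, so u = 11.46/303.28 = 3.78%.
After the change, employed falls and unemployed rises by 3.78; labor force unchanged → E = 288.04, U = 15.24, labor force = 303.28 thousand.
New unemployment rate = 15.24 / 303.28 = 5.03%.
Change = 5.03% − 3.78% = +1.25 percentage points.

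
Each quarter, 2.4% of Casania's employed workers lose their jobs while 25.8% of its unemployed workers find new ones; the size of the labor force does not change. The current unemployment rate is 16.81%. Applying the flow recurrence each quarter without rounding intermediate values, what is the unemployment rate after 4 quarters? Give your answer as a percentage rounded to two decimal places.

With a fixed labor force, u_{t+1} = u_t + s·(1−u_t) − f·u_t = u_t·(1−s−f) + s.
Here 1−s−f = 0.718 and s = 0.024.
u_1 = 0.168100 × 0.718 + 0.024 = 0.144696.
u_2 = 0.144696 × 0.718 + 0.024 = 0.127892.
u_3 = 0.127892 × 0.718 + 0.024 = 0.115826.
u_4 = 0.115826 × 0.718 + 0.024 = 0.107163.

Unemployment rate after four quarters ≈ 10.72%.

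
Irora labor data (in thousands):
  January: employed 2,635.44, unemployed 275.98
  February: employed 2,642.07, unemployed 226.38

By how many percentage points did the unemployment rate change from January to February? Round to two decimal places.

The unemployment rate changed by −1.59 percentage points.

January: labor force = 2,635.44 + 275.98 = 2,911.42; u = 275.98/2,911.42 = 9.48%.
February: labor force = 2,642.07 + 226.38 = 2,868.45; u = 226.38/2,868.45 = 7.89%.
Change = 7.89% − 9.48% = −1.59 pp.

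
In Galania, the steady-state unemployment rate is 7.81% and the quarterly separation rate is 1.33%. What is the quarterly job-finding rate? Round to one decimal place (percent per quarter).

From u* = s/(s+f): f = s·(1−u)/u.
f = 1.33 × (1 − 0.0781) / 0.0781 = 1.2261 / 0.0781 ≈ 15.7% per quarter.

Job-finding rate ≈ 15.7% per quarter.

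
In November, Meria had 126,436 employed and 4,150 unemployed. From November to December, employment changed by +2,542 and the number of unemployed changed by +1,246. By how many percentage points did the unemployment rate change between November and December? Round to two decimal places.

November: labor force = 126,436 + 4,150 = 130,586; u = 4,150/130,586 = 3.18%.
December: labor force = 128,978 + 5,396 = 134,374; u = 5,396/134,374 = 4.02%.
Change = 4.02% − 3.18% = +0.84 pp.

The unemployment rate changed by +0.84 percentage points.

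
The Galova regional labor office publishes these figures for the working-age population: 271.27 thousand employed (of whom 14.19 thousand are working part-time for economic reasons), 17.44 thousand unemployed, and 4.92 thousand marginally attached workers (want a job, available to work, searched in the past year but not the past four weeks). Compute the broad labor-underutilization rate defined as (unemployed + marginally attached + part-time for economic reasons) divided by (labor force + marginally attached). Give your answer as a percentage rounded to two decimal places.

Broad underutilization rate ≈ 12.45%.

Labor force = 271.27 + 17.44 = 288.71 thousand.
Numerator = 17.44 + 4.92 + 14.19 = 36.55 thousand.
Denominator = 288.71 + 4.92 = 293.63 thousand.
Broad rate = 36.55 / 293.63 = 12.45%.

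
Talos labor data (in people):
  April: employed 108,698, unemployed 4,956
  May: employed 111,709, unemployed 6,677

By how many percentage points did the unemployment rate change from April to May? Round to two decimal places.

The unemployment rate changed by +1.28 percentage points.

April: labor force = 108,698 + 4,956 = 113,654; u = 4,956/113,654 = 4.36%.
May: labor force = 111,709 + 6,677 = 118,386; u = 6,677/118,386 = 5.64%.
Change = 5.64% − 4.36% = +1.28 pp.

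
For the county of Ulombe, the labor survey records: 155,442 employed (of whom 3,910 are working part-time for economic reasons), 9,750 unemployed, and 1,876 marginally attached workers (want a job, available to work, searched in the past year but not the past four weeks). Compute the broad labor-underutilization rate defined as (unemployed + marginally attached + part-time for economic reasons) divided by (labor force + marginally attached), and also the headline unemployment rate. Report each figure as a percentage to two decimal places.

Broad underutilization rate ≈ 9.30%; headline unemployment rate ≈ 5.90%.

Labor force = 155,442 + 9,750 = 165,192.
Numerator = 9,750 + 1,876 + 3,910 = 15,536.
Denominator = 165,192 + 1,876 = 167,068.
Broad rate = 15,536 / 167,068 = 9.30%.
Headline unemployment rate = 9,750 / 165,192 = 5.90%.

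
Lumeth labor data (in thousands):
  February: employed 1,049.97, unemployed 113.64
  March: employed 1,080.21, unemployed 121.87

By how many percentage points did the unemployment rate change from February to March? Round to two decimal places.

February: labor force = 1,049.97 + 113.64 = 1,163.61; u = 113.64/1,163.61 = 9.77%.
March: labor force = 1,080.21 + 121.87 = 1,202.08; u = 121.87/1,202.08 = 10.14%.
Change = 10.14% − 9.77% = +0.37 pp.

The unemployment rate changed by +0.37 percentage points.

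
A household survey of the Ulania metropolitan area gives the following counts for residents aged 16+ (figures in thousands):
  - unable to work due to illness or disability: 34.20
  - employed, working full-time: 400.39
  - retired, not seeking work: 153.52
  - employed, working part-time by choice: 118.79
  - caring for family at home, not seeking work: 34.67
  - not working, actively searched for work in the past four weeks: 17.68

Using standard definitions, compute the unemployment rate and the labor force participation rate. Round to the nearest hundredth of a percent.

Unemployment rate ≈ 3.29%; labor force participation rate ≈ 70.71%.

Employed = 400.39 + 118.79 = 519.18 thousand.
Unemployed = 17.68 thousand.
Labor force = 519.18 + 17.68 = 536.86 thousand.
Not in labor force = 34.20 + 153.52 + 34.67 = 222.39 thousand (those not working and not actively searching are outside the labor force).
Civilian working-age population = 536.86 + 222.39 = 759.25 thousand.
Unemployment rate = 17.68 / 536.86 = 3.29%.
Labor force participation rate = 536.86 / 759.25 = 70.71%.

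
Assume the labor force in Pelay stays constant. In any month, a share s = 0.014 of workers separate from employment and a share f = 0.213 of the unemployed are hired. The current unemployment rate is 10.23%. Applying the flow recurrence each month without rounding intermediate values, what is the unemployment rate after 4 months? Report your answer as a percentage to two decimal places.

With a fixed labor force, u_{t+1} = u_t + s·(1−u_t) − f·u_t = u_t·(1−s−f) + s.
Here 1−s−f = 0.773 and s = 0.014.
u_1 = 0.102300 × 0.773 + 0.014 = 0.093078.
u_2 = 0.093078 × 0.773 + 0.014 = 0.085949.
u_3 = 0.085949 × 0.773 + 0.014 = 0.080439.
u_4 = 0.080439 × 0.773 + 0.014 = 0.076179.

Unemployment rate after four months ≈ 7.62%.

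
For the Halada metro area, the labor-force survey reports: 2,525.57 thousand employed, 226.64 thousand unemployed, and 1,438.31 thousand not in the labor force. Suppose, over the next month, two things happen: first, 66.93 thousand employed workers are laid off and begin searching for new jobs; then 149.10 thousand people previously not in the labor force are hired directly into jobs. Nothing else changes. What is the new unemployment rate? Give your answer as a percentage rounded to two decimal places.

Initially, labor force = 2,525.57 + 226.64 = 2,752.21 thousand, so u = 226.64/2,752.21 = 8.23%.
After the first change, employed falls and unemployed rises by 66.93; labor force unchanged → E = 2,458.64, U = 293.57, labor force = 2,752.21 thousand.
After the second change, employed and labor force both rise by 149.10; unemployed unchanged → E = 2,607.74, U = 293.57, labor force = 2,901.31 thousand.
New unemployment rate = 293.57 / 2,901.31 = 10.12%.

New unemployment rate ≈ 10.12%.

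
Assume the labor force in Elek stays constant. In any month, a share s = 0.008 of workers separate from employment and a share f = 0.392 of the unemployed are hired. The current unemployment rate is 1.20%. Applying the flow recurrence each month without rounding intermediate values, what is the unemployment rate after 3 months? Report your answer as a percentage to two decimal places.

With a fixed labor force, u_{t+1} = u_t + s·(1−u_t) − f·u_t = u_t·(1−s−f) + s.
Here 1−s−f = 0.600 and s = 0.008.
u_1 = 0.012000 × 0.600 + 0.008 = 0.015200.
u_2 = 0.015200 × 0.600 + 0.008 = 0.017120.
u_3 = 0.017120 × 0.600 + 0.008 = 0.018272.

Unemployment rate after three months ≈ 1.83%.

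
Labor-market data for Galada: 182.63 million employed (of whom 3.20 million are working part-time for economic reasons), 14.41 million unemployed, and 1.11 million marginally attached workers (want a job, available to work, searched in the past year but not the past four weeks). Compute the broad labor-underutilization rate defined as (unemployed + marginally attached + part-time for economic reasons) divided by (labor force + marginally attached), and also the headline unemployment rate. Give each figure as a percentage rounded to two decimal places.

Broad underutilization rate ≈ 9.45%; headline unemployment rate ≈ 7.31%.

Labor force = 182.63 + 14.41 = 197.04 million.
Numerator = 14.41 + 1.11 + 3.20 = 18.72 million.
Denominator = 197.04 + 1.11 = 198.15 million.
Broad rate = 18.72 / 198.15 = 9.45%.
Headline unemployment rate = 14.41 / 197.04 = 7.31%.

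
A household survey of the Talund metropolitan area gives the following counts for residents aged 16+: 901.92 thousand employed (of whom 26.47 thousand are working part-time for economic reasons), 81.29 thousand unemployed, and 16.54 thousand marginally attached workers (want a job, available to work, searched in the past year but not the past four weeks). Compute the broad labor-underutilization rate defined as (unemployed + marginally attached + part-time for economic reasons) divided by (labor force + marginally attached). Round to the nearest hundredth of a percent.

Labor force = 901.92 + 81.29 = 983.21 thousand.
Numerator = 81.29 + 16.54 + 26.47 = 124.30 thousand.
Denominator = 983.21 + 16.54 = 999.75 thousand.
Broad rate = 124.30 / 999.75 = 12.43%.

Broad underutilization rate ≈ 12.43%.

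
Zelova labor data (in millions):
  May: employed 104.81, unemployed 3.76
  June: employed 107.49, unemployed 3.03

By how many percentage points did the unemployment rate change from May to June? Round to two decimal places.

May: labor force = 104.81 + 3.76 = 108.57; u = 3.76/108.57 = 3.46%.
June: labor force = 107.49 + 3.03 = 110.52; u = 3.03/110.52 = 2.74%.
Change = 2.74% − 3.46% = −0.72 pp.

The unemployment rate changed by −0.72 percentage points.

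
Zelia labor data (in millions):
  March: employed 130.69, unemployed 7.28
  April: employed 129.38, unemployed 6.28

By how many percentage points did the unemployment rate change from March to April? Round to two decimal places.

The unemployment rate changed by −0.65 percentage points.

March: labor force = 130.69 + 7.28 = 137.97; u = 7.28/137.97 = 5.28%.
April: labor force = 129.38 + 6.28 = 135.66; u = 6.28/135.66 = 4.63%.
Change = 4.63% − 5.28% = −0.65 pp.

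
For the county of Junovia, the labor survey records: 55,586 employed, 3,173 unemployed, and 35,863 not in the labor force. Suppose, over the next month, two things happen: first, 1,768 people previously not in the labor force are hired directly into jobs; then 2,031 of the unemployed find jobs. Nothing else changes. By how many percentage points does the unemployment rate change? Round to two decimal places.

Initially, labor force = 55,586 + 3,173 = 58,759, so u = 3,173/58,759 = 5.40%.
After the first change, employed and labor force both rise by 1,768; unemployed unchanged → E = 57,354, U = 3,173, labor force = 60,527.
After the second change, unemployed falls and employed rises by 2,031; labor force unchanged → E = 59,385, U = 1,142, labor force = 60,527.
New unemployment rate = 1,142 / 60,527 = 1.89%.
Change = 1.89% − 5.40% = −3.51 percentage points.

The unemployment rate changes by −3.51 percentage points.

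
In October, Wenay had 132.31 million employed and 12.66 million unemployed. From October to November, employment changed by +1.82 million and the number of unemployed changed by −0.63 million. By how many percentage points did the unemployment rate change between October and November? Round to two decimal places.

October: labor force = 132.31 + 12.66 = 144.97; u = 12.66/144.97 = 8.73%.
November: labor force = 134.13 + 12.03 = 146.16; u = 12.03/146.16 = 8.23%.
Change = 8.23% − 8.73% = −0.50 pp.

The unemployment rate changed by −0.50 percentage points.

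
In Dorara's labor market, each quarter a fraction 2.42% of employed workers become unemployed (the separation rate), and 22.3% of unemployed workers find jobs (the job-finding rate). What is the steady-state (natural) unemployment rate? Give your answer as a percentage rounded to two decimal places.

At steady state the flows balance: s·E = f·U, so U/(E+U) = s/(s+f).
u* = 2.42 / (2.42 + 22.3) = 2.42 / 24.72 = 9.79%.

Steady-state unemployment rate ≈ 9.79%.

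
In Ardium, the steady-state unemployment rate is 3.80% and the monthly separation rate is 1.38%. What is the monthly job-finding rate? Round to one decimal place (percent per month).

Job-finding rate ≈ 34.9% per month.

From u* = s/(s+f): f = s·(1−u)/u.
f = 1.38 × (1 − 0.0380) / 0.0380 = 1.3276 / 0.0380 ≈ 34.9% per month.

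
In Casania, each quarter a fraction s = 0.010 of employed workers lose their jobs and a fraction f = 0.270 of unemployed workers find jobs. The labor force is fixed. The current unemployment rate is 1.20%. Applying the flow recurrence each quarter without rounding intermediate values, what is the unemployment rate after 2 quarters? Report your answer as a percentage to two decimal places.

With a fixed labor force, u_{t+1} = u_t + s·(1−u_t) − f·u_t = u_t·(1−s−f) + s.
Here 1−s−f = 0.720 and s = 0.010.
u_1 = 0.012000 × 0.720 + 0.010 = 0.018640.
u_2 = 0.018640 × 0.720 + 0.010 = 0.023421.

Unemployment rate after two quarters ≈ 2.34%.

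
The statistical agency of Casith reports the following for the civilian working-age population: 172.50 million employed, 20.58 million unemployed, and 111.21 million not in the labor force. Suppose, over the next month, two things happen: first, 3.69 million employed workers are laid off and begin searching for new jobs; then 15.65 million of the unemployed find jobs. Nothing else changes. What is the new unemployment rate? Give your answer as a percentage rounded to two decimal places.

Initially, labor force = 172.50 + 20.58 = 193.08 million, so u = 20.58/193.08 = 10.66%.
After the first change, employed falls and unemployed rises by 3.69; labor force unchanged → E = 168.81, U = 24.27, labor force = 193.08 million.
After the second change, unemployed falls and employed rises by 15.65; labor force unchanged → E = 184.46, U = 8.62, labor force = 193.08 million.
New unemployment rate = 8.62 / 193.08 = 4.46%.

New unemployment rate ≈ 4.46%.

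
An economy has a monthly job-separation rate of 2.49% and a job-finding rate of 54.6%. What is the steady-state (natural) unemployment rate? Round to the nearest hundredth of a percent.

At steady state the flows balance: s·E = f·U, so U/(E+U) = s/(s+f).
u* = 2.49 / (2.49 + 54.6) = 2.49 / 57.09 = 4.36%.

Steady-state unemployment rate ≈ 4.36%.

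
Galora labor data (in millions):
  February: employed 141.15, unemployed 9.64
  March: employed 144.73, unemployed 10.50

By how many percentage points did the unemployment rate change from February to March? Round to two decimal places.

February: labor force = 141.15 + 9.64 = 150.79; u = 9.64/150.79 = 6.39%.
March: labor force = 144.73 + 10.50 = 155.23; u = 10.50/155.23 = 6.76%.
Change = 6.76% − 6.39% = +0.37 pp.

The unemployment rate changed by +0.37 percentage points.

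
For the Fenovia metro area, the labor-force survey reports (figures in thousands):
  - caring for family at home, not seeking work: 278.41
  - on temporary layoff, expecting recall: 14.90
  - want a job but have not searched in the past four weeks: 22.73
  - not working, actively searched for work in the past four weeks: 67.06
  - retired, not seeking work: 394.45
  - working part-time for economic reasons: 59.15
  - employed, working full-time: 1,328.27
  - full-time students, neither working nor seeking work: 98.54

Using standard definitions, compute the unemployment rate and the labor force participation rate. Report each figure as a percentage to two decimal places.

Unemployment rate ≈ 5.58%; labor force participation rate ≈ 64.92%.

Employed = 59.15 + 1,328.27 = 1,387.42 thousand (anyone who worked, including part-time for economic reasons, counts as employed).
Unemployed = 14.90 + 67.06 = 81.96 thousand (jobless and actively searching, or on temporary layoff).
Labor force = 1,387.42 + 81.96 = 1,469.38 thousand.
Not in labor force = 278.41 + 22.73 + 394.45 + 98.54 = 794.13 thousand (those not working and not actively searching are outside the labor force — including those who want a job but have given up searching).
Civilian working-age population = 1,469.38 + 794.13 = 2,263.51 thousand.
Unemployment rate = 81.96 / 1,469.38 = 5.58%.
Labor force participation rate = 1,469.38 / 2,263.51 = 64.92%.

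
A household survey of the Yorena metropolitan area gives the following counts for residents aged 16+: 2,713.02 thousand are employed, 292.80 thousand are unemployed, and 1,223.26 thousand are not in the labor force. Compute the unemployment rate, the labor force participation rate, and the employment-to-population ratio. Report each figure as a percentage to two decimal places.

Labor force = employed + unemployed = 2,713.02 + 292.80 = 3,005.82 thousand.
Working-age population = 3,005.82 + 1,223.26 = 4,229.08 thousand.
Unemployment rate = 292.80 / 3,005.82 = 9.74%.
Labor force participation rate = 3,005.82 / 4,229.08 = 71.08%.
Employment-population ratio = 2,713.02 / 4,229.08 = 64.15%.

Unemployment rate ≈ 9.74%; labor force participation rate ≈ 71.08%; employment-population ratio ≈ 64.15%.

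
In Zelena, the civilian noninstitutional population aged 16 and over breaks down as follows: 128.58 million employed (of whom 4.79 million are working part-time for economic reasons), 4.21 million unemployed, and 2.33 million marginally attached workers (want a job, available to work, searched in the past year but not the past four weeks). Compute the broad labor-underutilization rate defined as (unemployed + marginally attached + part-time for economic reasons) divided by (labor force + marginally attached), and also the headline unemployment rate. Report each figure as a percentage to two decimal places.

Labor force = 128.58 + 4.21 = 132.79 million.
Numerator = 4.21 + 2.33 + 4.79 = 11.33 million.
Denominator = 132.79 + 2.33 = 135.12 million.
Broad rate = 11.33 / 135.12 = 8.39%.
Headline unemployment rate = 4.21 / 132.79 = 3.17%.

Broad underutilization rate ≈ 8.39%; headline unemployment rate ≈ 3.17%.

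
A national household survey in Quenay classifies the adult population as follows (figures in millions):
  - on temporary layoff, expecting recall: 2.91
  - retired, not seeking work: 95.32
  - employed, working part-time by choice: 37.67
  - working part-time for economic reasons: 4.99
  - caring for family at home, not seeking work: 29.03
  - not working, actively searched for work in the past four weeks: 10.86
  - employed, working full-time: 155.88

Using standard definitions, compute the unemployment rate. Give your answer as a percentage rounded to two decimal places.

Employed = 37.67 + 4.99 + 155.88 = 198.54 million (anyone who worked, including part-time for economic reasons, counts as employed).
Unemployed = 2.91 + 10.86 = 13.77 million (jobless and actively searching, or on temporary layoff).
Labor force = 198.54 + 13.77 = 212.31 million.
Unemployment rate = 13.77 / 212.31 = 6.49%.

Unemployment rate ≈ 6.49%.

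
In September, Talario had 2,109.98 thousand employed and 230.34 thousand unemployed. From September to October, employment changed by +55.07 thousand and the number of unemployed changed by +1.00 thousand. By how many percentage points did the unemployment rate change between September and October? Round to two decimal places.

The unemployment rate changed by −0.19 percentage points.

September: labor force = 2,109.98 + 230.34 = 2,340.32; u = 230.34/2,340.32 = 9.84%.
October: labor force = 2,165.05 + 231.34 = 2,396.39; u = 231.34/2,396.39 = 9.65%.
Change = 9.65% − 9.84% = −0.19 pp.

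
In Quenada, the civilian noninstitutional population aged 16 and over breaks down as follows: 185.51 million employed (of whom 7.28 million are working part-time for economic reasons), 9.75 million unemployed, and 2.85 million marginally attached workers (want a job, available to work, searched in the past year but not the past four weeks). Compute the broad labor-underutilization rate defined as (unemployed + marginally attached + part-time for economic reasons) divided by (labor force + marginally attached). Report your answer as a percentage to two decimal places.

Labor force = 185.51 + 9.75 = 195.26 million.
Numerator = 9.75 + 2.85 + 7.28 = 19.88 million.
Denominator = 195.26 + 2.85 = 198.11 million.
Broad rate = 19.88 / 198.11 = 10.03%.

Broad underutilization rate ≈ 10.03%.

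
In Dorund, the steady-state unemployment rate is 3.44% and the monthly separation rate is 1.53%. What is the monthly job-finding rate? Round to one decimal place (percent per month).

Job-finding rate ≈ 42.9% per month.

From u* = s/(s+f): f = s·(1−u)/u.
f = 1.53 × (1 − 0.0344) / 0.0344 = 1.4774 / 0.0344 ≈ 42.9% per month.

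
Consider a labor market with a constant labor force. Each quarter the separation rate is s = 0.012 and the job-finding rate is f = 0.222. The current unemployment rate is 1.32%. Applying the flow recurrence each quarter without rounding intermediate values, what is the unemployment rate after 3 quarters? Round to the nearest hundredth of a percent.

With a fixed labor force, u_{t+1} = u_t + s·(1−u_t) − f·u_t = u_t·(1−s−f) + s.
Here 1−s−f = 0.766 and s = 0.012.
u_1 = 0.013200 × 0.766 + 0.012 = 0.022111.
u_2 = 0.022111 × 0.766 + 0.012 = 0.028937.
u_3 = 0.028937 × 0.766 + 0.012 = 0.034166.

Unemployment rate after three quarters ≈ 3.42%.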